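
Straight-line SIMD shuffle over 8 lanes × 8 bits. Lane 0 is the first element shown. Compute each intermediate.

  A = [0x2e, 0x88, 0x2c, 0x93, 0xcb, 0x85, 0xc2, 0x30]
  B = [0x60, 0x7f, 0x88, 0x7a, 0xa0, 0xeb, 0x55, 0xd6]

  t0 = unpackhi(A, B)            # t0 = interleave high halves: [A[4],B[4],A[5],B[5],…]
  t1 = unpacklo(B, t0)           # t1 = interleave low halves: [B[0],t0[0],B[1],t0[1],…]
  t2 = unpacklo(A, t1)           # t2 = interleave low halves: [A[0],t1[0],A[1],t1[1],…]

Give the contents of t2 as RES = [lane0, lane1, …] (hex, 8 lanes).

RES = [ 0x2e  0x60  0x88  0xcb  0x2c  0x7f  0x93  0xa0 ]

→ t0 |cb|a0|85|eb|c2|55|30|d6|
→ t1 |60|cb|7f|a0|88|85|7a|eb|
→ t2 |2e|60|88|cb|2c|7f|93|a0|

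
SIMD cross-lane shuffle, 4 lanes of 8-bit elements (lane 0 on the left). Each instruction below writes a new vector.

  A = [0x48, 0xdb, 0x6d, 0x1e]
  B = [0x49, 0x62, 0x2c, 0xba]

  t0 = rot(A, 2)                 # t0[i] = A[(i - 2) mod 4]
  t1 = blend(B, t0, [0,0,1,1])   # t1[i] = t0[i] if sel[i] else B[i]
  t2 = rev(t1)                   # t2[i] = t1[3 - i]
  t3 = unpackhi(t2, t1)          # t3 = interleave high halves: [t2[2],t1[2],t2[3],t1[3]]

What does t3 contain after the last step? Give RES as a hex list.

RES = [0x62, 0x48, 0x49, 0xdb]

  t0: 6d 1e 48 db
  t1: 49 62 48 db
  t2: db 48 62 49
  t3: 62 48 49 db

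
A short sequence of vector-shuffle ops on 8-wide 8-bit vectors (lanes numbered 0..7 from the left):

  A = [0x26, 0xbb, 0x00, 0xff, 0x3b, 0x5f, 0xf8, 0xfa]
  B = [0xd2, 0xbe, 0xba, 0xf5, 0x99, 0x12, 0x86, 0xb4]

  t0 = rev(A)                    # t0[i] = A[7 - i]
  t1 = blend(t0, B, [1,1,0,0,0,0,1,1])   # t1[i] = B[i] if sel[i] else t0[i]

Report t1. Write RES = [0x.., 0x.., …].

→ t0 |fa|f8|5f|3b|ff|00|bb|26|
→ t1 |d2|be|5f|3b|ff|00|86|b4|

RES = [0xd2, 0xbe, 0x5f, 0x3b, 0xff, 0x00, 0x86, 0xb4]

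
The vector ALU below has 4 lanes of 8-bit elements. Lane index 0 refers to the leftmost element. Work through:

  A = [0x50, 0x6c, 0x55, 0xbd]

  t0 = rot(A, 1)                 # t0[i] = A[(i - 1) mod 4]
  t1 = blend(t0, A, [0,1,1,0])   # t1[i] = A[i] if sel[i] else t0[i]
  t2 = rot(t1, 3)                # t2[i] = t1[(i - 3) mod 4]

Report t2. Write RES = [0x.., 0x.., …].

  t0: bd 50 6c 55
  t1: bd 6c 55 55
  t2: 6c 55 55 bd

RES = [0x6c, 0x55, 0x55, 0xbd]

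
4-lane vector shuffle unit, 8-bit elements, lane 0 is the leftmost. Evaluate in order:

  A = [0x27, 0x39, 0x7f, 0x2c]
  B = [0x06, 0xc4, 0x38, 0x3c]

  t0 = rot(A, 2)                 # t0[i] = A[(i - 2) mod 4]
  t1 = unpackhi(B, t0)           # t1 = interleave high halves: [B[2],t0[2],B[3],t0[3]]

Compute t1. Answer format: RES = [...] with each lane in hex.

RES = [ 0x38  0x27  0x3c  0x39 ]

→ t0 |7f|2c|27|39|
→ t1 |38|27|3c|39|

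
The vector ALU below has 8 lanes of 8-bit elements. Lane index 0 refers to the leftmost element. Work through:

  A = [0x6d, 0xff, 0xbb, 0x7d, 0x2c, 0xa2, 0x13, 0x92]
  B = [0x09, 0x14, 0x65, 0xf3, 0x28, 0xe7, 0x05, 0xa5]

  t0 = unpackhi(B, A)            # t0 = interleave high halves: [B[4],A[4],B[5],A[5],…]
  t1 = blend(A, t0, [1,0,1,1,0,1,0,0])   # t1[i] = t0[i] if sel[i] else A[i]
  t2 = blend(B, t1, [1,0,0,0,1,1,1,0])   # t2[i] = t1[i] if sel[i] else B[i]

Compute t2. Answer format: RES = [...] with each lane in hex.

RES = [ 0x28  0x14  0x65  0xf3  0x2c  0x13  0x13  0xa5 ]

t0 = [0x28, 0x2c, 0xe7, 0xa2, 0x05, 0x13, 0xa5, 0x92]
t1 = [0x28, 0xff, 0xe7, 0xa2, 0x2c, 0x13, 0x13, 0x92]
t2 = [0x28, 0x14, 0x65, 0xf3, 0x2c, 0x13, 0x13, 0xa5]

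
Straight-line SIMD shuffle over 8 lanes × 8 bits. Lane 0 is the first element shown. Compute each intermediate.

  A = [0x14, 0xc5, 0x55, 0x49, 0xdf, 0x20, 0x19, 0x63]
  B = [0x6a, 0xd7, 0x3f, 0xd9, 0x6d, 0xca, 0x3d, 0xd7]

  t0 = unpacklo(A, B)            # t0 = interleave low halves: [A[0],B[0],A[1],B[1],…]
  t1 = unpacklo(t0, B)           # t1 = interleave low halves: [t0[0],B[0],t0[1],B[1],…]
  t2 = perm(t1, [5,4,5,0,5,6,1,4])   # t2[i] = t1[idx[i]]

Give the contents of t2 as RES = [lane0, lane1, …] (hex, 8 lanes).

RES = [ 0x3f  0xc5  0x3f  0x14  0x3f  0xd7  0x6a  0xc5 ]

→ t0 |14|6a|c5|d7|55|3f|49|d9|
→ t1 |14|6a|6a|d7|c5|3f|d7|d9|
→ t2 |3f|c5|3f|14|3f|d7|6a|c5|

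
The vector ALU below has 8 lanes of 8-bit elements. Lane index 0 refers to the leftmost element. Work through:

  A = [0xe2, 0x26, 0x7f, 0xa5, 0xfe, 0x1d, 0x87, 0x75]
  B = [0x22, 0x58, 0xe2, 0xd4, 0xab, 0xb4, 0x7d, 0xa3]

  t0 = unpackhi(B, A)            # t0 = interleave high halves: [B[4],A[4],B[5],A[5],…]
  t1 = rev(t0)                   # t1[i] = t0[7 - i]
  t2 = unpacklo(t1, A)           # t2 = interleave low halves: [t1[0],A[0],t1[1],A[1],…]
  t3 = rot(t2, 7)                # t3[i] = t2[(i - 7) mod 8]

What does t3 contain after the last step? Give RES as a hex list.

RES = [ 0xe2  0xa3  0x26  0x87  0x7f  0x7d  0xa5  0x75 ]

t0 = [0xab, 0xfe, 0xb4, 0x1d, 0x7d, 0x87, 0xa3, 0x75]
t1 = [0x75, 0xa3, 0x87, 0x7d, 0x1d, 0xb4, 0xfe, 0xab]
t2 = [0x75, 0xe2, 0xa3, 0x26, 0x87, 0x7f, 0x7d, 0xa5]
t3 = [0xe2, 0xa3, 0x26, 0x87, 0x7f, 0x7d, 0xa5, 0x75]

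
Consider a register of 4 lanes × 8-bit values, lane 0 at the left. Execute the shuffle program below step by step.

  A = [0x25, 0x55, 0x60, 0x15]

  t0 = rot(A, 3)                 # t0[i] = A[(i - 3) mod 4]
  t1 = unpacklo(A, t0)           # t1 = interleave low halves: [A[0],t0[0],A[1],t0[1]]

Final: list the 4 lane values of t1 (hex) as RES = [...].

RES = [ 0x25  0x55  0x55  0x60 ]

→ t0 |55|60|15|25|
→ t1 |25|55|55|60|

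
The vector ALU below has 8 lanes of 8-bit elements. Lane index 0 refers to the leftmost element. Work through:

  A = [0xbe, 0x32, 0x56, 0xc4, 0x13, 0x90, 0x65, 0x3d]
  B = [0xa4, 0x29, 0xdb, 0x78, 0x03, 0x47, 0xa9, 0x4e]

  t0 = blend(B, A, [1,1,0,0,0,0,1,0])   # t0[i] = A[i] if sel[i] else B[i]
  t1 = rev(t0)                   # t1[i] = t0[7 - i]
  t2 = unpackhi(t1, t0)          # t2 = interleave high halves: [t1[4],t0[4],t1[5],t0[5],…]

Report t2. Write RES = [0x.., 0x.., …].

  t0: be 32 db 78 03 47 65 4e
  t1: 4e 65 47 03 78 db 32 be
  t2: 78 03 db 47 32 65 be 4e

RES = [ 0x78  0x03  0xdb  0x47  0x32  0x65  0xbe  0x4e ]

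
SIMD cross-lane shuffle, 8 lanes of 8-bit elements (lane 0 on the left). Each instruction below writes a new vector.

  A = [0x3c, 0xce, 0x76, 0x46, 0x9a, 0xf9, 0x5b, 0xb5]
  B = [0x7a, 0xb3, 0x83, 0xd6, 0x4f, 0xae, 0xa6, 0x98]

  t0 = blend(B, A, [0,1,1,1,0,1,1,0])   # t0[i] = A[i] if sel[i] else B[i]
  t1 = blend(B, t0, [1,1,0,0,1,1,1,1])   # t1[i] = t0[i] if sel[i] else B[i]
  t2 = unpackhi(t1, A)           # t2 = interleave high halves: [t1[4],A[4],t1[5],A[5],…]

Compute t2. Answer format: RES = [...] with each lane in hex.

t0 = [0x7a, 0xce, 0x76, 0x46, 0x4f, 0xf9, 0x5b, 0x98]
t1 = [0x7a, 0xce, 0x83, 0xd6, 0x4f, 0xf9, 0x5b, 0x98]
t2 = [0x4f, 0x9a, 0xf9, 0xf9, 0x5b, 0x5b, 0x98, 0xb5]

RES = [ 0x4f  0x9a  0xf9  0xf9  0x5b  0x5b  0x98  0xb5 ]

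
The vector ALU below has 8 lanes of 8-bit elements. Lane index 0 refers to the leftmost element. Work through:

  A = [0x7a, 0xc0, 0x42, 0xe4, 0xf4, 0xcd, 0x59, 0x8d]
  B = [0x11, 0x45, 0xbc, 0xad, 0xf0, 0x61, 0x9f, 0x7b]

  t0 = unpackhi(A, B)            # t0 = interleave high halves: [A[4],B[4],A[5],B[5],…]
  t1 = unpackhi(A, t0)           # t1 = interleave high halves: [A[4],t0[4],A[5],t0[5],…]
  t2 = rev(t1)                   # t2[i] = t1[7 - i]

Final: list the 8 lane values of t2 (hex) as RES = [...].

RES = [ 0x7b  0x8d  0x8d  0x59  0x9f  0xcd  0x59  0xf4 ]

→ t0 |f4|f0|cd|61|59|9f|8d|7b|
→ t1 |f4|59|cd|9f|59|8d|8d|7b|
→ t2 |7b|8d|8d|59|9f|cd|59|f4|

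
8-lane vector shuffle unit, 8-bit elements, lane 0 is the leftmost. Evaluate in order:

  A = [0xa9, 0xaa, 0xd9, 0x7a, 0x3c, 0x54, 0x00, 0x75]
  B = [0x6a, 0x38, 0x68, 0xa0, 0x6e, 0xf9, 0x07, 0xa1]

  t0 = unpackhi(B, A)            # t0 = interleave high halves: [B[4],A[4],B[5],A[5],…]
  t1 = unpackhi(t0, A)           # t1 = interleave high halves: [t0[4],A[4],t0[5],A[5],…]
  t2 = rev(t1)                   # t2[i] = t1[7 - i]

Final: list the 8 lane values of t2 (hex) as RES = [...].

RES = [0x75, 0x75, 0x00, 0xa1, 0x54, 0x00, 0x3c, 0x07]

→ t0 |6e|3c|f9|54|07|00|a1|75|
→ t1 |07|3c|00|54|a1|00|75|75|
→ t2 |75|75|00|a1|54|00|3c|07|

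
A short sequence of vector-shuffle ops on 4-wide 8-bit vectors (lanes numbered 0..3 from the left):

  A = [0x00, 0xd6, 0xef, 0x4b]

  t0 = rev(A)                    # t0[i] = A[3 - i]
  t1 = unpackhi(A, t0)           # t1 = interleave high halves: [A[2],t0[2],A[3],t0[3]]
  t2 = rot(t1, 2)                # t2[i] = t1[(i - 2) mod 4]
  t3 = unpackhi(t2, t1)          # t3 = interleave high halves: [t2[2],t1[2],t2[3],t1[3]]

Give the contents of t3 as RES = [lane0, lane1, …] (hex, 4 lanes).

t0 = [0x4b, 0xef, 0xd6, 0x00]
t1 = [0xef, 0xd6, 0x4b, 0x00]
t2 = [0x4b, 0x00, 0xef, 0xd6]
t3 = [0xef, 0x4b, 0xd6, 0x00]

RES = [ 0xef  0x4b  0xd6  0x00 ]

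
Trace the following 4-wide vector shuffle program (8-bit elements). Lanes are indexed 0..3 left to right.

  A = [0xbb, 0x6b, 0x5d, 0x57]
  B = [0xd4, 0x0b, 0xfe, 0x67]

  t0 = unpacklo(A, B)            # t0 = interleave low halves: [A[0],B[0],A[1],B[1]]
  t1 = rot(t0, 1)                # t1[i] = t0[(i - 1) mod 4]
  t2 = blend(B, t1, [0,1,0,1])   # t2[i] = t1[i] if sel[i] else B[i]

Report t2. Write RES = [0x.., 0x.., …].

t0 = [0xbb, 0xd4, 0x6b, 0x0b]
t1 = [0x0b, 0xbb, 0xd4, 0x6b]
t2 = [0xd4, 0xbb, 0xfe, 0x6b]

RES = [0xd4, 0xbb, 0xfe, 0x6b]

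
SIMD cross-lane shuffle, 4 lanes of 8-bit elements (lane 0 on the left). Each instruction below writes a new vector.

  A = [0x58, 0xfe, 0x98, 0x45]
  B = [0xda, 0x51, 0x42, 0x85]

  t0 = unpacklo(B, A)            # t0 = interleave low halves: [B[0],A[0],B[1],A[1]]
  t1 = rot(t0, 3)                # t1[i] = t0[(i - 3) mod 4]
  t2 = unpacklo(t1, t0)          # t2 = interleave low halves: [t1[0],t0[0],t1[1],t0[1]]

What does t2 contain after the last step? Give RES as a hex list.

RES = [0x58, 0xda, 0x51, 0x58]

→ t0 |da|58|51|fe|
→ t1 |58|51|fe|da|
→ t2 |58|da|51|58|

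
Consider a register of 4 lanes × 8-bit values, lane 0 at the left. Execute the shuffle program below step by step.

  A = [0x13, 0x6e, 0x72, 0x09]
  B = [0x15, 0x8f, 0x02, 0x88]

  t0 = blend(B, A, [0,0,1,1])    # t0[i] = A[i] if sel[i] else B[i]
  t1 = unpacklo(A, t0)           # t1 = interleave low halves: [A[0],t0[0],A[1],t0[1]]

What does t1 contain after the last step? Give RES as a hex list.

RES = [0x13, 0x15, 0x6e, 0x8f]

→ t0 |15|8f|72|09|
→ t1 |13|15|6e|8f|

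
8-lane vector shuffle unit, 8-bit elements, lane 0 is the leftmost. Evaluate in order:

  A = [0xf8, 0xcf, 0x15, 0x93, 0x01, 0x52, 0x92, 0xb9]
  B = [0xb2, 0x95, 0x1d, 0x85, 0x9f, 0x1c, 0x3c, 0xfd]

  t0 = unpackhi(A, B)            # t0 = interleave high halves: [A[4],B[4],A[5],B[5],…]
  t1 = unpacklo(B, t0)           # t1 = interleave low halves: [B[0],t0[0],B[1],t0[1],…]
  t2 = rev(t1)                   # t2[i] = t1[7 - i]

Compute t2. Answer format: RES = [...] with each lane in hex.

→ t0 |01|9f|52|1c|92|3c|b9|fd|
→ t1 |b2|01|95|9f|1d|52|85|1c|
→ t2 |1c|85|52|1d|9f|95|01|b2|

RES = [ 0x1c  0x85  0x52  0x1d  0x9f  0x95  0x01  0xb2 ]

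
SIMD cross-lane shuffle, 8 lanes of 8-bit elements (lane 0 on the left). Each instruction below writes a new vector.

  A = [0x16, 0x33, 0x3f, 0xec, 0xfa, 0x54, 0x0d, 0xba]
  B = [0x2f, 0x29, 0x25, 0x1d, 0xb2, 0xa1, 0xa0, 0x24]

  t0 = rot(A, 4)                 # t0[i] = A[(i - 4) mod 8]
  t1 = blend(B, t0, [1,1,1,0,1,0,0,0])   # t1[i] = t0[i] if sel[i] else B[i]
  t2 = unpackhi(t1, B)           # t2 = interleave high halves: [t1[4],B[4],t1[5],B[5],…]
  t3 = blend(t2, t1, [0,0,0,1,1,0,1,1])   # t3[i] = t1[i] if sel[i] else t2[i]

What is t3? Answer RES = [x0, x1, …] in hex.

t0 = [0xfa, 0x54, 0x0d, 0xba, 0x16, 0x33, 0x3f, 0xec]
t1 = [0xfa, 0x54, 0x0d, 0x1d, 0x16, 0xa1, 0xa0, 0x24]
t2 = [0x16, 0xb2, 0xa1, 0xa1, 0xa0, 0xa0, 0x24, 0x24]
t3 = [0x16, 0xb2, 0xa1, 0x1d, 0x16, 0xa0, 0xa0, 0x24]

RES = [0x16, 0xb2, 0xa1, 0x1d, 0x16, 0xa0, 0xa0, 0x24]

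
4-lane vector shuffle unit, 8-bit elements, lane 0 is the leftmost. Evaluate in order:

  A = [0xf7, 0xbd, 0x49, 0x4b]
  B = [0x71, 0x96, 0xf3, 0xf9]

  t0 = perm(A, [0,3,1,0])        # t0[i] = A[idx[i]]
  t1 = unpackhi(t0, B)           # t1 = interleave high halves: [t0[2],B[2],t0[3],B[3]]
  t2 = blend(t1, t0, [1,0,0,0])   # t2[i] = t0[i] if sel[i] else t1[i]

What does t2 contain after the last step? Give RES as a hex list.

t0 = [0xf7, 0x4b, 0xbd, 0xf7]
t1 = [0xbd, 0xf3, 0xf7, 0xf9]
t2 = [0xf7, 0xf3, 0xf7, 0xf9]

RES = [0xf7, 0xf3, 0xf7, 0xf9]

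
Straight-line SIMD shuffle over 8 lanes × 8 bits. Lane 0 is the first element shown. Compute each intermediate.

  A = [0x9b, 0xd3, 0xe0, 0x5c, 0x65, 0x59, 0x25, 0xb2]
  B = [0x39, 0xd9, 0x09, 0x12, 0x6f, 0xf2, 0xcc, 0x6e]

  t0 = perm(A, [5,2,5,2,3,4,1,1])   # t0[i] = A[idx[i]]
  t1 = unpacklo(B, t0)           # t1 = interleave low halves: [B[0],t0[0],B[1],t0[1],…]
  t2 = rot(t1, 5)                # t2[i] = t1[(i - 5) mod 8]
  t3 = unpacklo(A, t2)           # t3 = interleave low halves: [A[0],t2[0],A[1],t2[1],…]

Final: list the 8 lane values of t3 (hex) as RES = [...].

RES = [ 0x9b  0xe0  0xd3  0x09  0xe0  0x59  0x5c  0x12 ]

  t0: 59 e0 59 e0 5c 65 d3 d3
  t1: 39 59 d9 e0 09 59 12 e0
  t2: e0 09 59 12 e0 39 59 d9
  t3: 9b e0 d3 09 e0 59 5c 12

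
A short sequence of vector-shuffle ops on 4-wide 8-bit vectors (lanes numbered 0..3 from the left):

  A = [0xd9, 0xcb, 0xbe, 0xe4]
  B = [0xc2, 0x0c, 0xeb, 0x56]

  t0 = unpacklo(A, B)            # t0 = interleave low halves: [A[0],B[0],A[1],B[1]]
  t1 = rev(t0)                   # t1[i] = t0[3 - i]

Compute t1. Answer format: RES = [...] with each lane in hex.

RES = [ 0x0c  0xcb  0xc2  0xd9 ]

  t0: d9 c2 cb 0c
  t1: 0c cb c2 d9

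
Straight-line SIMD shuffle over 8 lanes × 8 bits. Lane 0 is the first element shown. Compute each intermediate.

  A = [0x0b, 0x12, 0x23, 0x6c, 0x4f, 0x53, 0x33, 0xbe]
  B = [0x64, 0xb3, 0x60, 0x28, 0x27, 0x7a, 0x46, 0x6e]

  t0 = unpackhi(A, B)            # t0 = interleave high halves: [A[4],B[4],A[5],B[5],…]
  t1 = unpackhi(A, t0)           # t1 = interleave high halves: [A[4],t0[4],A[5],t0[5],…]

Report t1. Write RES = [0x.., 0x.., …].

t0 = [0x4f, 0x27, 0x53, 0x7a, 0x33, 0x46, 0xbe, 0x6e]
t1 = [0x4f, 0x33, 0x53, 0x46, 0x33, 0xbe, 0xbe, 0x6e]

RES = [0x4f, 0x33, 0x53, 0x46, 0x33, 0xbe, 0xbe, 0x6e]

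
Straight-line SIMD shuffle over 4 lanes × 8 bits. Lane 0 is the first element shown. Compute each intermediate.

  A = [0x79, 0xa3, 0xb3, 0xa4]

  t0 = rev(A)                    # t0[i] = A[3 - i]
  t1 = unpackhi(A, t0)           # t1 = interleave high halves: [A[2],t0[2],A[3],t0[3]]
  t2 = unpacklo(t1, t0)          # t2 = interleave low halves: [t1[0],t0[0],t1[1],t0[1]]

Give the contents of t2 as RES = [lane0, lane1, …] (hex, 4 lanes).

→ t0 |a4|b3|a3|79|
→ t1 |b3|a3|a4|79|
→ t2 |b3|a4|a3|b3|

RES = [0xb3, 0xa4, 0xa3, 0xb3]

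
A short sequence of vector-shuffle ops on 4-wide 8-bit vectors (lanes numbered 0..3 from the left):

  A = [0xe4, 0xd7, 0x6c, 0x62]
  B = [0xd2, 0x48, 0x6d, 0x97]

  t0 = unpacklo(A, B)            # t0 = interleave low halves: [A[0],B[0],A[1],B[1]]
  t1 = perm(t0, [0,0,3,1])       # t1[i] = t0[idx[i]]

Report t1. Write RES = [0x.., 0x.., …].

RES = [0xe4, 0xe4, 0x48, 0xd2]

t0 = [0xe4, 0xd2, 0xd7, 0x48]
t1 = [0xe4, 0xe4, 0x48, 0xd2]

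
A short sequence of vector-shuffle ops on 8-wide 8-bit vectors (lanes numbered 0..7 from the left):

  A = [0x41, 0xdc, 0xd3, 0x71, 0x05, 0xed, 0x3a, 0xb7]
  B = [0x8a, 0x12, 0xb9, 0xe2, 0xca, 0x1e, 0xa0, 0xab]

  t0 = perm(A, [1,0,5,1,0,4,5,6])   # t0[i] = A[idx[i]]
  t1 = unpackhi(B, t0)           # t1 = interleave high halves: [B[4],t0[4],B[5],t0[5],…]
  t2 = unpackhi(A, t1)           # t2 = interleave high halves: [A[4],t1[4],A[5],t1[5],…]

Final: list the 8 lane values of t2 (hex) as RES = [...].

  t0: dc 41 ed dc 41 05 ed 3a
  t1: ca 41 1e 05 a0 ed ab 3a
  t2: 05 a0 ed ed 3a ab b7 3a

RES = [0x05, 0xa0, 0xed, 0xed, 0x3a, 0xab, 0xb7, 0x3a]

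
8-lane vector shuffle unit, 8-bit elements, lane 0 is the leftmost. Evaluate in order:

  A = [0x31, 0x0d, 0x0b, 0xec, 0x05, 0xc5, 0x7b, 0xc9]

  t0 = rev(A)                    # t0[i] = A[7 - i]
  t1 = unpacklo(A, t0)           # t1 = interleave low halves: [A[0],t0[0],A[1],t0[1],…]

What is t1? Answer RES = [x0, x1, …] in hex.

RES = [0x31, 0xc9, 0x0d, 0x7b, 0x0b, 0xc5, 0xec, 0x05]

  t0: c9 7b c5 05 ec 0b 0d 31
  t1: 31 c9 0d 7b 0b c5 ec 05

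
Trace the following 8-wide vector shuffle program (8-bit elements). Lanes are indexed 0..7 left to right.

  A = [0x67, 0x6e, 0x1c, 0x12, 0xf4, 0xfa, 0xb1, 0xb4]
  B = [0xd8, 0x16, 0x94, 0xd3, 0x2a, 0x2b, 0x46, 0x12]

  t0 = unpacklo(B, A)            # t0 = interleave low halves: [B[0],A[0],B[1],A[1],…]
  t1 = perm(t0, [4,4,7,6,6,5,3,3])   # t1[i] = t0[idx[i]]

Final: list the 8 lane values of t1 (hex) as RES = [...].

RES = [ 0x94  0x94  0x12  0xd3  0xd3  0x1c  0x6e  0x6e ]

t0 = [0xd8, 0x67, 0x16, 0x6e, 0x94, 0x1c, 0xd3, 0x12]
t1 = [0x94, 0x94, 0x12, 0xd3, 0xd3, 0x1c, 0x6e, 0x6e]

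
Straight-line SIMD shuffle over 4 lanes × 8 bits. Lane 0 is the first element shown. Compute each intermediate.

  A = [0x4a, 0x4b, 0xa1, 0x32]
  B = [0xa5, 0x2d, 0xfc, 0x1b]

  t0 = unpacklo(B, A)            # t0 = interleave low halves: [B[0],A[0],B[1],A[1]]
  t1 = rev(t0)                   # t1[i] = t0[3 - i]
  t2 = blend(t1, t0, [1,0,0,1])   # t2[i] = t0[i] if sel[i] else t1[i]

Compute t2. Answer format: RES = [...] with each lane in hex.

RES = [0xa5, 0x2d, 0x4a, 0x4b]

t0 = [0xa5, 0x4a, 0x2d, 0x4b]
t1 = [0x4b, 0x2d, 0x4a, 0xa5]
t2 = [0xa5, 0x2d, 0x4a, 0x4b]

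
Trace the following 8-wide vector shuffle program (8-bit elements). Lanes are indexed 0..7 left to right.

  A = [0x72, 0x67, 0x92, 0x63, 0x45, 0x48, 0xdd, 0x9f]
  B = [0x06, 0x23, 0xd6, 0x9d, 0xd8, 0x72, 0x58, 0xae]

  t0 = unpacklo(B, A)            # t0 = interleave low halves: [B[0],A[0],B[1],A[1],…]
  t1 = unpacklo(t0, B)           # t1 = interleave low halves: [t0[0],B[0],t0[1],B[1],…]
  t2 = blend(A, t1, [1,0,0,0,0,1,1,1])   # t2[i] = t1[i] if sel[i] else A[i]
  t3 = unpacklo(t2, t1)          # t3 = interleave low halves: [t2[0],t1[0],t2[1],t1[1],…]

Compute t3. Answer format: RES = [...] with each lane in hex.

RES = [ 0x06  0x06  0x67  0x06  0x92  0x72  0x63  0x23 ]

→ t0 |06|72|23|67|d6|92|9d|63|
→ t1 |06|06|72|23|23|d6|67|9d|
→ t2 |06|67|92|63|45|d6|67|9d|
→ t3 |06|06|67|06|92|72|63|23|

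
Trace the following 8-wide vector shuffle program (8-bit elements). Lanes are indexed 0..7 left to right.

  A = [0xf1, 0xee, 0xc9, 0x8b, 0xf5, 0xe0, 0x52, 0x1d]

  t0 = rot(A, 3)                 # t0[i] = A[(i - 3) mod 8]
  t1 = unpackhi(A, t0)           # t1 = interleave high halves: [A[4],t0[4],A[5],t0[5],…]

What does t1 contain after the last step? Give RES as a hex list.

RES = [0xf5, 0xee, 0xe0, 0xc9, 0x52, 0x8b, 0x1d, 0xf5]

  t0: e0 52 1d f1 ee c9 8b f5
  t1: f5 ee e0 c9 52 8b 1d f5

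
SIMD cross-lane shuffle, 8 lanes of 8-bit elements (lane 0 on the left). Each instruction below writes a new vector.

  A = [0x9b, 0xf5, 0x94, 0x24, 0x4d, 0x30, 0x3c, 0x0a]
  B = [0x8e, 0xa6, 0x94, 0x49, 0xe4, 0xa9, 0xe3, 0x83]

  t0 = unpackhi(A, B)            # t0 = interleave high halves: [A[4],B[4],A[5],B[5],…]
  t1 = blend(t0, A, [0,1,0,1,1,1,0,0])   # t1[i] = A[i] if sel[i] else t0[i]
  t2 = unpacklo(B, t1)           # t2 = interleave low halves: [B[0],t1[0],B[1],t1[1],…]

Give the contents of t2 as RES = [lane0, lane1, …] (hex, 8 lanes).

t0 = [0x4d, 0xe4, 0x30, 0xa9, 0x3c, 0xe3, 0x0a, 0x83]
t1 = [0x4d, 0xf5, 0x30, 0x24, 0x4d, 0x30, 0x0a, 0x83]
t2 = [0x8e, 0x4d, 0xa6, 0xf5, 0x94, 0x30, 0x49, 0x24]

RES = [0x8e, 0x4d, 0xa6, 0xf5, 0x94, 0x30, 0x49, 0x24]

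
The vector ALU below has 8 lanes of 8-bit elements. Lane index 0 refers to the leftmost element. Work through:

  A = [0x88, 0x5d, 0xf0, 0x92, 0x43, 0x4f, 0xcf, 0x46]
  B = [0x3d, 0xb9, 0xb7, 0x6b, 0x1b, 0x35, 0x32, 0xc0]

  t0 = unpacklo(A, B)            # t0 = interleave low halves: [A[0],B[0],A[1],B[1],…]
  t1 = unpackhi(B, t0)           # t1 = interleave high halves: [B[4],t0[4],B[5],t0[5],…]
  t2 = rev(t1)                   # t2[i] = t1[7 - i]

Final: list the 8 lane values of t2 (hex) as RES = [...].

t0 = [0x88, 0x3d, 0x5d, 0xb9, 0xf0, 0xb7, 0x92, 0x6b]
t1 = [0x1b, 0xf0, 0x35, 0xb7, 0x32, 0x92, 0xc0, 0x6b]
t2 = [0x6b, 0xc0, 0x92, 0x32, 0xb7, 0x35, 0xf0, 0x1b]

RES = [0x6b, 0xc0, 0x92, 0x32, 0xb7, 0x35, 0xf0, 0x1b]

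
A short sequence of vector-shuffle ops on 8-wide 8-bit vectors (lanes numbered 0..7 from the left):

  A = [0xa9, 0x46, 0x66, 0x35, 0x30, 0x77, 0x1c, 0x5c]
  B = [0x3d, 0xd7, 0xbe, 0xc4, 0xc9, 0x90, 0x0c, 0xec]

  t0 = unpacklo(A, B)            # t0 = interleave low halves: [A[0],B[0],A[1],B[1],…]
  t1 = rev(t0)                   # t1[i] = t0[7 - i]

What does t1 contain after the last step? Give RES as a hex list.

t0 = [0xa9, 0x3d, 0x46, 0xd7, 0x66, 0xbe, 0x35, 0xc4]
t1 = [0xc4, 0x35, 0xbe, 0x66, 0xd7, 0x46, 0x3d, 0xa9]

RES = [ 0xc4  0x35  0xbe  0x66  0xd7  0x46  0x3d  0xa9 ]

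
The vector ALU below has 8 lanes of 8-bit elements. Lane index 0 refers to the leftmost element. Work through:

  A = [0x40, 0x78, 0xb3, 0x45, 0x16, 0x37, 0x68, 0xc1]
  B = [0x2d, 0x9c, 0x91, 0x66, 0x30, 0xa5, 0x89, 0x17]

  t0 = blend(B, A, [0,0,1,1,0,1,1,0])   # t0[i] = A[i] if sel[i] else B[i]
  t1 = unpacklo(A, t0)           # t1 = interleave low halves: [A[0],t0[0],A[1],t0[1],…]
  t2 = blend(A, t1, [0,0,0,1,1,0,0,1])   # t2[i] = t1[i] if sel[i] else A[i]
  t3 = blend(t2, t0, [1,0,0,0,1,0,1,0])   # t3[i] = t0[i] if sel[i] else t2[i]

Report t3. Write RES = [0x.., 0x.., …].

RES = [ 0x2d  0x78  0xb3  0x9c  0x30  0x37  0x68  0x45 ]

t0 = [0x2d, 0x9c, 0xb3, 0x45, 0x30, 0x37, 0x68, 0x17]
t1 = [0x40, 0x2d, 0x78, 0x9c, 0xb3, 0xb3, 0x45, 0x45]
t2 = [0x40, 0x78, 0xb3, 0x9c, 0xb3, 0x37, 0x68, 0x45]
t3 = [0x2d, 0x78, 0xb3, 0x9c, 0x30, 0x37, 0x68, 0x45]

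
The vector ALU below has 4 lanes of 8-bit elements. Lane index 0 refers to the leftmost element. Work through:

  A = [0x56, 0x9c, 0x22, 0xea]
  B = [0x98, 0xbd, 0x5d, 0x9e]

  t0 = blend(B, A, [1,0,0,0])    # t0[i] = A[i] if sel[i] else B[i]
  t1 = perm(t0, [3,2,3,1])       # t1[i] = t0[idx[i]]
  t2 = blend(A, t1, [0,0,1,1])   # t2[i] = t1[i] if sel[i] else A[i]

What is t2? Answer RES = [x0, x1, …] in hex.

RES = [0x56, 0x9c, 0x9e, 0xbd]

  t0: 56 bd 5d 9e
  t1: 9e 5d 9e bd
  t2: 56 9c 9e bd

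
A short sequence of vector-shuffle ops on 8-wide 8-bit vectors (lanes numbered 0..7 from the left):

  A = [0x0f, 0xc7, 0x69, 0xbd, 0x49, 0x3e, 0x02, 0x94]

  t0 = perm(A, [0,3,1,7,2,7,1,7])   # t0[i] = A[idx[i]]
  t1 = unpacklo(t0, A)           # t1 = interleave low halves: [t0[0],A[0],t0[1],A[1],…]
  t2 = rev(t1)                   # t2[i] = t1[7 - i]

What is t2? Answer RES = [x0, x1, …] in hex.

t0 = [0x0f, 0xbd, 0xc7, 0x94, 0x69, 0x94, 0xc7, 0x94]
t1 = [0x0f, 0x0f, 0xbd, 0xc7, 0xc7, 0x69, 0x94, 0xbd]
t2 = [0xbd, 0x94, 0x69, 0xc7, 0xc7, 0xbd, 0x0f, 0x0f]

RES = [ 0xbd  0x94  0x69  0xc7  0xc7  0xbd  0x0f  0x0f ]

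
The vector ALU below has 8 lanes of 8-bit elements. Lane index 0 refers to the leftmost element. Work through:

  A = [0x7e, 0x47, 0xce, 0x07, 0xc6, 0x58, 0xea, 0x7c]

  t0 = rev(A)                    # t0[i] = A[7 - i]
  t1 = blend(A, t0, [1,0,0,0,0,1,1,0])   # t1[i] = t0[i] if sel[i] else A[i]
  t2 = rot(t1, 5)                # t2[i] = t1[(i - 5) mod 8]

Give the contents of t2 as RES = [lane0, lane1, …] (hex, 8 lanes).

t0 = [0x7c, 0xea, 0x58, 0xc6, 0x07, 0xce, 0x47, 0x7e]
t1 = [0x7c, 0x47, 0xce, 0x07, 0xc6, 0xce, 0x47, 0x7c]
t2 = [0x07, 0xc6, 0xce, 0x47, 0x7c, 0x7c, 0x47, 0xce]

RES = [ 0x07  0xc6  0xce  0x47  0x7c  0x7c  0x47  0xce ]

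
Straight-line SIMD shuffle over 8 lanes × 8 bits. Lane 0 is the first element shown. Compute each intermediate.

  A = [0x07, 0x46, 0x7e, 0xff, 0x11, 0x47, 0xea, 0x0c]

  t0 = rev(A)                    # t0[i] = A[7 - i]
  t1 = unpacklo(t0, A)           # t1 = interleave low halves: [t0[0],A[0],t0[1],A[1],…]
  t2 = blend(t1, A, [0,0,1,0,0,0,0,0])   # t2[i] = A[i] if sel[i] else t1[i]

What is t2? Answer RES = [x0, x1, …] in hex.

t0 = [0x0c, 0xea, 0x47, 0x11, 0xff, 0x7e, 0x46, 0x07]
t1 = [0x0c, 0x07, 0xea, 0x46, 0x47, 0x7e, 0x11, 0xff]
t2 = [0x0c, 0x07, 0x7e, 0x46, 0x47, 0x7e, 0x11, 0xff]

RES = [0x0c, 0x07, 0x7e, 0x46, 0x47, 0x7e, 0x11, 0xff]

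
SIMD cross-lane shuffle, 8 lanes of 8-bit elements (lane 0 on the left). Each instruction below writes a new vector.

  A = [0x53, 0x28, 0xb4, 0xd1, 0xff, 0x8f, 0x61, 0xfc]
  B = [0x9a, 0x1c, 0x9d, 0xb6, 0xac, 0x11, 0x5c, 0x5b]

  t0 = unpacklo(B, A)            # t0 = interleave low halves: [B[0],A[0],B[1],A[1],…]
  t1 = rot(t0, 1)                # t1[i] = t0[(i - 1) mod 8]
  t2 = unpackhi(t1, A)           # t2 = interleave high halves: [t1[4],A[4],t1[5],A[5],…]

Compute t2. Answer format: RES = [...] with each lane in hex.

RES = [ 0x28  0xff  0x9d  0x8f  0xb4  0x61  0xb6  0xfc ]

  t0: 9a 53 1c 28 9d b4 b6 d1
  t1: d1 9a 53 1c 28 9d b4 b6
  t2: 28 ff 9d 8f b4 61 b6 fc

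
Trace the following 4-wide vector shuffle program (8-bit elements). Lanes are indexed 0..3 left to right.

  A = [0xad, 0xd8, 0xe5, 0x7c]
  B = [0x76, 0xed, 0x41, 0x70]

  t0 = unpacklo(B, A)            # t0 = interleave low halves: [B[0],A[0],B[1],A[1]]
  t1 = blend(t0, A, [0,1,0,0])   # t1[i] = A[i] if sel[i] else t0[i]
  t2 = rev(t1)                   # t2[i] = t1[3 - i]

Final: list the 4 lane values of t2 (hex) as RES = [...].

RES = [0xd8, 0xed, 0xd8, 0x76]

→ t0 |76|ad|ed|d8|
→ t1 |76|d8|ed|d8|
→ t2 |d8|ed|d8|76|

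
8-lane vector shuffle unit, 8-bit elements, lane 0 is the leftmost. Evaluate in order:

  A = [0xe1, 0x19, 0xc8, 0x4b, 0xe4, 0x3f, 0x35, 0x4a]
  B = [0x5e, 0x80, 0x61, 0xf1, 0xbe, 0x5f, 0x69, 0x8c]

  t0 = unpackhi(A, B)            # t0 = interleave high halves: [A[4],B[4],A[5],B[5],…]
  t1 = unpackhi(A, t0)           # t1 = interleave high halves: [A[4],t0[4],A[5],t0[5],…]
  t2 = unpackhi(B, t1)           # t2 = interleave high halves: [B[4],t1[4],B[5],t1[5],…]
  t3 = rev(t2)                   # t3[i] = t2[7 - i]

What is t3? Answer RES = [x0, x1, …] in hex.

→ t0 |e4|be|3f|5f|35|69|4a|8c|
→ t1 |e4|35|3f|69|35|4a|4a|8c|
→ t2 |be|35|5f|4a|69|4a|8c|8c|
→ t3 |8c|8c|4a|69|4a|5f|35|be|

RES = [ 0x8c  0x8c  0x4a  0x69  0x4a  0x5f  0x35  0xbe ]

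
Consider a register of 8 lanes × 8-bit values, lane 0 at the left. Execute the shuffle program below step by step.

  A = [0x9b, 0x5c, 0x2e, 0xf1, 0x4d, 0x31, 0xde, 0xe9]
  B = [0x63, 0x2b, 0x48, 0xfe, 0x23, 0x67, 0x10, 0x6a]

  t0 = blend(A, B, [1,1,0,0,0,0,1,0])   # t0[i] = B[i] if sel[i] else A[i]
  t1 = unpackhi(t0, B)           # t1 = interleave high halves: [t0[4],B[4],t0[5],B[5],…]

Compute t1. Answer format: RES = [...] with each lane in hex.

→ t0 |63|2b|2e|f1|4d|31|10|e9|
→ t1 |4d|23|31|67|10|10|e9|6a|

RES = [0x4d, 0x23, 0x31, 0x67, 0x10, 0x10, 0xe9, 0x6a]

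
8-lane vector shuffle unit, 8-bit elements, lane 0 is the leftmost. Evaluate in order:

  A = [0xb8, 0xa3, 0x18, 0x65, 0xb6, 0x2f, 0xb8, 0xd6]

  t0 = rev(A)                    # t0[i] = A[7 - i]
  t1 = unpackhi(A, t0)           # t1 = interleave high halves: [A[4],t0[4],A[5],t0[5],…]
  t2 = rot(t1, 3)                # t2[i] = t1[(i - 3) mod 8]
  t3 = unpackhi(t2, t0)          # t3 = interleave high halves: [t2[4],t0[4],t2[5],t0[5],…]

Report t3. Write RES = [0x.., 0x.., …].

  t0: d6 b8 2f b6 65 18 a3 b8
  t1: b6 65 2f 18 b8 a3 d6 b8
  t2: a3 d6 b8 b6 65 2f 18 b8
  t3: 65 65 2f 18 18 a3 b8 b8

RES = [ 0x65  0x65  0x2f  0x18  0x18  0xa3  0xb8  0xb8 ]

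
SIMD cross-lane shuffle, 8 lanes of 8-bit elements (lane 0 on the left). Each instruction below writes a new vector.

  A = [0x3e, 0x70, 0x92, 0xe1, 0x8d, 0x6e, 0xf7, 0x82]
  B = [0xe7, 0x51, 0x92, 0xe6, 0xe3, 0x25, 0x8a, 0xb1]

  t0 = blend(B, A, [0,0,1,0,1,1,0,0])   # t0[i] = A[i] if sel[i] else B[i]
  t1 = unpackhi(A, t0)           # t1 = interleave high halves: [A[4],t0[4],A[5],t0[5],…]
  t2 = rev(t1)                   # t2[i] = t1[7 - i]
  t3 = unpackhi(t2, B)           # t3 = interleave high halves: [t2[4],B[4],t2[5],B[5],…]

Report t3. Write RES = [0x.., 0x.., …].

RES = [ 0x6e  0xe3  0x6e  0x25  0x8d  0x8a  0x8d  0xb1 ]

  t0: e7 51 92 e6 8d 6e 8a b1
  t1: 8d 8d 6e 6e f7 8a 82 b1
  t2: b1 82 8a f7 6e 6e 8d 8d
  t3: 6e e3 6e 25 8d 8a 8d b1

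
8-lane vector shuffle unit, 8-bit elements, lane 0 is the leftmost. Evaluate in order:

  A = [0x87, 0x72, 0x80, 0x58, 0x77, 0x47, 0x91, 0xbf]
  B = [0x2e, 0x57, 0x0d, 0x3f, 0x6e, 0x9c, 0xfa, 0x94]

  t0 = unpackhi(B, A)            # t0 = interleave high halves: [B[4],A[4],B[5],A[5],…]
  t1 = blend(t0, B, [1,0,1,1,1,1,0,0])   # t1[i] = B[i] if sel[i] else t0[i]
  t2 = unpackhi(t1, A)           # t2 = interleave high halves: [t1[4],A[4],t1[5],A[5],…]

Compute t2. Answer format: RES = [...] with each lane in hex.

t0 = [0x6e, 0x77, 0x9c, 0x47, 0xfa, 0x91, 0x94, 0xbf]
t1 = [0x2e, 0x77, 0x0d, 0x3f, 0x6e, 0x9c, 0x94, 0xbf]
t2 = [0x6e, 0x77, 0x9c, 0x47, 0x94, 0x91, 0xbf, 0xbf]

RES = [0x6e, 0x77, 0x9c, 0x47, 0x94, 0x91, 0xbf, 0xbf]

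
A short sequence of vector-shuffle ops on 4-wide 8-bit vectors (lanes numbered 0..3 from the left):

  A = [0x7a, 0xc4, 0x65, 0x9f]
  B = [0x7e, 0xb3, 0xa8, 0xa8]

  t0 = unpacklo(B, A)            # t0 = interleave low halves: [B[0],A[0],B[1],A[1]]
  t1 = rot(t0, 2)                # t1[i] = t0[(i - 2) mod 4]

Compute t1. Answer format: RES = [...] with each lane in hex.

RES = [0xb3, 0xc4, 0x7e, 0x7a]

  t0: 7e 7a b3 c4
  t1: b3 c4 7e 7a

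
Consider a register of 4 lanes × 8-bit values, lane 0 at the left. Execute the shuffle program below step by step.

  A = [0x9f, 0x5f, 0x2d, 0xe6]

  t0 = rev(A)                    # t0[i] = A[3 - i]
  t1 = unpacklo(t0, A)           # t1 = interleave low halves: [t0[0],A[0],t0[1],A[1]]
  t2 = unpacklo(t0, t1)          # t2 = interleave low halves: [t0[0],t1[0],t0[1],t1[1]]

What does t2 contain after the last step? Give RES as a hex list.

  t0: e6 2d 5f 9f
  t1: e6 9f 2d 5f
  t2: e6 e6 2d 9f

RES = [ 0xe6  0xe6  0x2d  0x9f ]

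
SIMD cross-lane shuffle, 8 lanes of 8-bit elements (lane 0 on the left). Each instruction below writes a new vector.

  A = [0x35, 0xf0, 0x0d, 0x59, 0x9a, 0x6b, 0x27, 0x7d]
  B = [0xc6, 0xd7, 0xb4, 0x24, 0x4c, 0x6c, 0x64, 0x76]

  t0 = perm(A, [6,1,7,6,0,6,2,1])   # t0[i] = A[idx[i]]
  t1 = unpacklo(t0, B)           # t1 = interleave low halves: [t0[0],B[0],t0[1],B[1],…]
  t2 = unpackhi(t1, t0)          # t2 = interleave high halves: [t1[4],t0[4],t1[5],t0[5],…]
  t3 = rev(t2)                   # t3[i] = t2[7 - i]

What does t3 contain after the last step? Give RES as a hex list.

RES = [0xf0, 0x24, 0x0d, 0x27, 0x27, 0xb4, 0x35, 0x7d]

→ t0 |27|f0|7d|27|35|27|0d|f0|
→ t1 |27|c6|f0|d7|7d|b4|27|24|
→ t2 |7d|35|b4|27|27|0d|24|f0|
→ t3 |f0|24|0d|27|27|b4|35|7d|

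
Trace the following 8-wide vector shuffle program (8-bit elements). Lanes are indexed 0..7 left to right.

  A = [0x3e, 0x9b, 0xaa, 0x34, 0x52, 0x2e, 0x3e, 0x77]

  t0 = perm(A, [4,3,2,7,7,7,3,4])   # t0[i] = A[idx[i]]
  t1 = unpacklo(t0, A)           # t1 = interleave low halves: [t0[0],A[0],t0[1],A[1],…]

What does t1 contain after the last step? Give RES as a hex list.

RES = [ 0x52  0x3e  0x34  0x9b  0xaa  0xaa  0x77  0x34 ]

→ t0 |52|34|aa|77|77|77|34|52|
→ t1 |52|3e|34|9b|aa|aa|77|34|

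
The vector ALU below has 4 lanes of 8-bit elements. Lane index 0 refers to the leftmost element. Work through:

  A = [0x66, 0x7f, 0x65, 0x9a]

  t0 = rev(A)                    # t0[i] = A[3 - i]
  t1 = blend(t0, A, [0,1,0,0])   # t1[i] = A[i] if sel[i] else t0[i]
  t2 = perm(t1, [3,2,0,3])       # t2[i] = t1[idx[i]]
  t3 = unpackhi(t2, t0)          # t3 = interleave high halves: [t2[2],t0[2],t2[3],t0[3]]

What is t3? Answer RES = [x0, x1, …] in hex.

RES = [0x9a, 0x7f, 0x66, 0x66]

  t0: 9a 65 7f 66
  t1: 9a 7f 7f 66
  t2: 66 7f 9a 66
  t3: 9a 7f 66 66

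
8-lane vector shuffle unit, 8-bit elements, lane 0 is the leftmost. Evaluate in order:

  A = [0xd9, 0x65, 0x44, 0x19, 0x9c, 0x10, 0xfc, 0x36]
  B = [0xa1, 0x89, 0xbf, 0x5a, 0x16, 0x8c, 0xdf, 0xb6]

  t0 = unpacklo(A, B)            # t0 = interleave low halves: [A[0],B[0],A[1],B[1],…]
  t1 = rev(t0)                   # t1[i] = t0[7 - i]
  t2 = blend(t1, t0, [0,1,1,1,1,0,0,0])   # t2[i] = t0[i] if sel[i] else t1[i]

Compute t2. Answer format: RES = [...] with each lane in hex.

RES = [ 0x5a  0xa1  0x65  0x89  0x44  0x65  0xa1  0xd9 ]

  t0: d9 a1 65 89 44 bf 19 5a
  t1: 5a 19 bf 44 89 65 a1 d9
  t2: 5a a1 65 89 44 65 a1 d9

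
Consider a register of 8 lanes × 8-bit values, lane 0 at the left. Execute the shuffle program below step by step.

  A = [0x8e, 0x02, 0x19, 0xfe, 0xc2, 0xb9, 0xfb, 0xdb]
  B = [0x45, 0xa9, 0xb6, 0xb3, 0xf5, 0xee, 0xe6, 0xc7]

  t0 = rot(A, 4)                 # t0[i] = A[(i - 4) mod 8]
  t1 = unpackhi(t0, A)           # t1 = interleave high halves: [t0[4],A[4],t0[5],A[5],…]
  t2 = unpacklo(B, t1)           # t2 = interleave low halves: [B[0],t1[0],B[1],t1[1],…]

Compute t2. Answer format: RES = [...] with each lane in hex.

  t0: c2 b9 fb db 8e 02 19 fe
  t1: 8e c2 02 b9 19 fb fe db
  t2: 45 8e a9 c2 b6 02 b3 b9

RES = [0x45, 0x8e, 0xa9, 0xc2, 0xb6, 0x02, 0xb3, 0xb9]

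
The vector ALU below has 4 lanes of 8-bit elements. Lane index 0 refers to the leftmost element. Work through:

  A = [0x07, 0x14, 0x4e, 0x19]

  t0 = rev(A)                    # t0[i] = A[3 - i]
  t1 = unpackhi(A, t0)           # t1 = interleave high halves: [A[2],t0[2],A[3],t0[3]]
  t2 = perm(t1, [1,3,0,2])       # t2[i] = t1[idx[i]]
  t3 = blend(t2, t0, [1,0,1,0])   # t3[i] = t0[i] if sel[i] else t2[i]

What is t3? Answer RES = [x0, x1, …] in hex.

→ t0 |19|4e|14|07|
→ t1 |4e|14|19|07|
→ t2 |14|07|4e|19|
→ t3 |19|07|14|19|

RES = [ 0x19  0x07  0x14  0x19 ]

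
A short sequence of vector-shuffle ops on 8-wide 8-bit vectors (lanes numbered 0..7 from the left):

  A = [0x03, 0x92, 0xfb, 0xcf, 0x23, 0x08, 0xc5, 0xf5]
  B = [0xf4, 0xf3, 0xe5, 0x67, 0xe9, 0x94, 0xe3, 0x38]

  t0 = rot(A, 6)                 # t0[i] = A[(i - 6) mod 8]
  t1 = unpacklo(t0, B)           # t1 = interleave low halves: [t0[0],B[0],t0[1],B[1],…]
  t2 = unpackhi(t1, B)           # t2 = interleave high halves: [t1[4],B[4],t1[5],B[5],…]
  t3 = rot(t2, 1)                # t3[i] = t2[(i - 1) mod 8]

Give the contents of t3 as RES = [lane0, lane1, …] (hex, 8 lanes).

  t0: fb cf 23 08 c5 f5 03 92
  t1: fb f4 cf f3 23 e5 08 67
  t2: 23 e9 e5 94 08 e3 67 38
  t3: 38 23 e9 e5 94 08 e3 67

RES = [0x38, 0x23, 0xe9, 0xe5, 0x94, 0x08, 0xe3, 0x67]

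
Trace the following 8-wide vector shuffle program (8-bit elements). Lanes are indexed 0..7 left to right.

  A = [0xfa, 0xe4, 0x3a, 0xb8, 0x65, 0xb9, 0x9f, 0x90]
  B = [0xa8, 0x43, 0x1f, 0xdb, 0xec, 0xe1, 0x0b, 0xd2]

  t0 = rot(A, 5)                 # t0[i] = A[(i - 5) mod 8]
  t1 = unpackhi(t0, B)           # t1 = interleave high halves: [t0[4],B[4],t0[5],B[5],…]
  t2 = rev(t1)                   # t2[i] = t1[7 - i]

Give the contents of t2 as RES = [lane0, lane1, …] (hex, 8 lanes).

  t0: b8 65 b9 9f 90 fa e4 3a
  t1: 90 ec fa e1 e4 0b 3a d2
  t2: d2 3a 0b e4 e1 fa ec 90

RES = [0xd2, 0x3a, 0x0b, 0xe4, 0xe1, 0xfa, 0xec, 0x90]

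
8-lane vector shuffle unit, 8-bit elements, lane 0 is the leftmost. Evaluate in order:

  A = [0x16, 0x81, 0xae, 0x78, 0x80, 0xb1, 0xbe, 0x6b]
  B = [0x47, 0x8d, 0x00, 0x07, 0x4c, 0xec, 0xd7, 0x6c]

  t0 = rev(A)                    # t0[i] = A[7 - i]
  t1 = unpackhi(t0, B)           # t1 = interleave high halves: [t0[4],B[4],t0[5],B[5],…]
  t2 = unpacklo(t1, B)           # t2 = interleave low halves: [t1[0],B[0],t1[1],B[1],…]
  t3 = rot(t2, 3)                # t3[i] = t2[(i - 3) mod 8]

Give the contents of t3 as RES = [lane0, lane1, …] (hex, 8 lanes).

RES = [ 0x00  0xec  0x07  0x78  0x47  0x4c  0x8d  0xae ]

  t0: 6b be b1 80 78 ae 81 16
  t1: 78 4c ae ec 81 d7 16 6c
  t2: 78 47 4c 8d ae 00 ec 07
  t3: 00 ec 07 78 47 4c 8d ae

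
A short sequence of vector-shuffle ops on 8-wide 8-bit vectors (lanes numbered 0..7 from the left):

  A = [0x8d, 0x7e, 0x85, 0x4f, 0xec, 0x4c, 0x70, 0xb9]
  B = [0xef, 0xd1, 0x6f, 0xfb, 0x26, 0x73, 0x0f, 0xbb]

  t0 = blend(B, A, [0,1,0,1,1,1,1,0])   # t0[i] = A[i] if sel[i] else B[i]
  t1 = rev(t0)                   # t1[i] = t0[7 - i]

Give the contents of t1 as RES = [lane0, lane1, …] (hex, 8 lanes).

RES = [0xbb, 0x70, 0x4c, 0xec, 0x4f, 0x6f, 0x7e, 0xef]

t0 = [0xef, 0x7e, 0x6f, 0x4f, 0xec, 0x4c, 0x70, 0xbb]
t1 = [0xbb, 0x70, 0x4c, 0xec, 0x4f, 0x6f, 0x7e, 0xef]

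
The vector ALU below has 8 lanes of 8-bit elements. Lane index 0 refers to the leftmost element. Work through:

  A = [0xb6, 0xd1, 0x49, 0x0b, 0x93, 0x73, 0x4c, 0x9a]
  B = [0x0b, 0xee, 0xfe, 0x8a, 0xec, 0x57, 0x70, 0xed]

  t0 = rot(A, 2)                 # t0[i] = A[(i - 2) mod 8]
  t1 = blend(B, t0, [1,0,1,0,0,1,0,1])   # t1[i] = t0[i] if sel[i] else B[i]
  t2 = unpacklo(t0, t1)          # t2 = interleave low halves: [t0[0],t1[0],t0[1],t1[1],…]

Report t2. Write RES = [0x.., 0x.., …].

t0 = [0x4c, 0x9a, 0xb6, 0xd1, 0x49, 0x0b, 0x93, 0x73]
t1 = [0x4c, 0xee, 0xb6, 0x8a, 0xec, 0x0b, 0x70, 0x73]
t2 = [0x4c, 0x4c, 0x9a, 0xee, 0xb6, 0xb6, 0xd1, 0x8a]

RES = [ 0x4c  0x4c  0x9a  0xee  0xb6  0xb6  0xd1  0x8a ]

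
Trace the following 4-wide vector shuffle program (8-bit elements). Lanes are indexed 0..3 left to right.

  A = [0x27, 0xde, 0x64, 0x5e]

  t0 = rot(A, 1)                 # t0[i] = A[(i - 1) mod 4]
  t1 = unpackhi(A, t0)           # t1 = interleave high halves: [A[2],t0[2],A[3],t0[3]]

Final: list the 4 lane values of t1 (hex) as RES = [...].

RES = [0x64, 0xde, 0x5e, 0x64]

→ t0 |5e|27|de|64|
→ t1 |64|de|5e|64|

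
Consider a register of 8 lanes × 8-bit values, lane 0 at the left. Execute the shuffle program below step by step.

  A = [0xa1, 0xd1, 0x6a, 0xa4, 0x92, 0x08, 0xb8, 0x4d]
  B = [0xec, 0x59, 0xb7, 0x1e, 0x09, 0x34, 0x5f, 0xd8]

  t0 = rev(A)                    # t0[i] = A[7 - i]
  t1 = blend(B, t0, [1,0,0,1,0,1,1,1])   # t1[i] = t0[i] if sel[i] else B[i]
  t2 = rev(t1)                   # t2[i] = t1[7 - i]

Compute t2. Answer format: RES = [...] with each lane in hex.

→ t0 |4d|b8|08|92|a4|6a|d1|a1|
→ t1 |4d|59|b7|92|09|6a|d1|a1|
→ t2 |a1|d1|6a|09|92|b7|59|4d|

RES = [0xa1, 0xd1, 0x6a, 0x09, 0x92, 0xb7, 0x59, 0x4d]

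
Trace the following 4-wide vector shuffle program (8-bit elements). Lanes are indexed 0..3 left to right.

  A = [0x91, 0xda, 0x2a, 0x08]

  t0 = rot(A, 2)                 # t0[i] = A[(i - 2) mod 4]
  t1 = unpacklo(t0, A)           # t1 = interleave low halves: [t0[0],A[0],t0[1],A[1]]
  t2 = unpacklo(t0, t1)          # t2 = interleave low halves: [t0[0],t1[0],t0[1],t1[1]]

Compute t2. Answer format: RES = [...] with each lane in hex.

RES = [ 0x2a  0x2a  0x08  0x91 ]

t0 = [0x2a, 0x08, 0x91, 0xda]
t1 = [0x2a, 0x91, 0x08, 0xda]
t2 = [0x2a, 0x2a, 0x08, 0x91]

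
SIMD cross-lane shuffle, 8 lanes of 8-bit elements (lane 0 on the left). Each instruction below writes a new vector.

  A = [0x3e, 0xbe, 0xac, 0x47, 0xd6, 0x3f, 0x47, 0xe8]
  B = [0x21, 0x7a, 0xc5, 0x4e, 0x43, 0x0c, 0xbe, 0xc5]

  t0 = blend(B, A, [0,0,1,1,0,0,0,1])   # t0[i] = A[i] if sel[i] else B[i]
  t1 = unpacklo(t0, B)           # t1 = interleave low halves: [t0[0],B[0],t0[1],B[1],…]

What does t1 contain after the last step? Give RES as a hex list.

  t0: 21 7a ac 47 43 0c be e8
  t1: 21 21 7a 7a ac c5 47 4e

RES = [0x21, 0x21, 0x7a, 0x7a, 0xac, 0xc5, 0x47, 0x4e]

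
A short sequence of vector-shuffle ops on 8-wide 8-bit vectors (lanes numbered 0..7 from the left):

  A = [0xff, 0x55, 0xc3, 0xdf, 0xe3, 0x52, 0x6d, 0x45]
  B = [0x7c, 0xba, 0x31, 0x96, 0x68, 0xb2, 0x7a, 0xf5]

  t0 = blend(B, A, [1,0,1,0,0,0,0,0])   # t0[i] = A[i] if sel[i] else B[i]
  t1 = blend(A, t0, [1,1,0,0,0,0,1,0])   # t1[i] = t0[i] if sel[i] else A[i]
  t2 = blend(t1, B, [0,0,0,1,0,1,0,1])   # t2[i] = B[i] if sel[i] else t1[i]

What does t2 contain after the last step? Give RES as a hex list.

→ t0 |ff|ba|c3|96|68|b2|7a|f5|
→ t1 |ff|ba|c3|df|e3|52|7a|45|
→ t2 |ff|ba|c3|96|e3|b2|7a|f5|

RES = [0xff, 0xba, 0xc3, 0x96, 0xe3, 0xb2, 0x7a, 0xf5]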